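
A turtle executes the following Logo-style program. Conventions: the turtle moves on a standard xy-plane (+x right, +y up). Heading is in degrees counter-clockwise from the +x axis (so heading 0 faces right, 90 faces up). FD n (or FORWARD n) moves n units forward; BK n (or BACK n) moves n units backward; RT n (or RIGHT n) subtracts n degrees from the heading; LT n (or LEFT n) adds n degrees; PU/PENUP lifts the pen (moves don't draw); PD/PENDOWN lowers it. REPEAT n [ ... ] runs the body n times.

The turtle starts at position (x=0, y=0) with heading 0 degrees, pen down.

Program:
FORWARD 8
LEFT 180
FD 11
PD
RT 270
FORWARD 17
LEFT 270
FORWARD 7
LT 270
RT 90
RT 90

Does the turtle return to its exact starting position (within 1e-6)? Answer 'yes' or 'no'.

Answer: no

Derivation:
Executing turtle program step by step:
Start: pos=(0,0), heading=0, pen down
FD 8: (0,0) -> (8,0) [heading=0, draw]
LT 180: heading 0 -> 180
FD 11: (8,0) -> (-3,0) [heading=180, draw]
PD: pen down
RT 270: heading 180 -> 270
FD 17: (-3,0) -> (-3,-17) [heading=270, draw]
LT 270: heading 270 -> 180
FD 7: (-3,-17) -> (-10,-17) [heading=180, draw]
LT 270: heading 180 -> 90
RT 90: heading 90 -> 0
RT 90: heading 0 -> 270
Final: pos=(-10,-17), heading=270, 4 segment(s) drawn

Start position: (0, 0)
Final position: (-10, -17)
Distance = 19.723; >= 1e-6 -> NOT closed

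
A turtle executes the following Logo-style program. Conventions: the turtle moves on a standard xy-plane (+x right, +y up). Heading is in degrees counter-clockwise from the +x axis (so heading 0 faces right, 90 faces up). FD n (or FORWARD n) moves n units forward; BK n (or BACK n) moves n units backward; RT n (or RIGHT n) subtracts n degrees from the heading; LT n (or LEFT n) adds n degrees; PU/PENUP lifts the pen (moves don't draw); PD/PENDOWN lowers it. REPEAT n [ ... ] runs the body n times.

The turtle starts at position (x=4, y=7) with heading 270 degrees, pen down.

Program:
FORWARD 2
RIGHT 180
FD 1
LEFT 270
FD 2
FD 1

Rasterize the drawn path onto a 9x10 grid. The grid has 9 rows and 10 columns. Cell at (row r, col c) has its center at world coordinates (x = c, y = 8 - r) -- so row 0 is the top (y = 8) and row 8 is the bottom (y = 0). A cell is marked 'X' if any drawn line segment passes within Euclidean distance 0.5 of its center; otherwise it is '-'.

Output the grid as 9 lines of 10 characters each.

Segment 0: (4,7) -> (4,5)
Segment 1: (4,5) -> (4,6)
Segment 2: (4,6) -> (6,6)
Segment 3: (6,6) -> (7,6)

Answer: ----------
----X-----
----XXXX--
----X-----
----------
----------
----------
----------
----------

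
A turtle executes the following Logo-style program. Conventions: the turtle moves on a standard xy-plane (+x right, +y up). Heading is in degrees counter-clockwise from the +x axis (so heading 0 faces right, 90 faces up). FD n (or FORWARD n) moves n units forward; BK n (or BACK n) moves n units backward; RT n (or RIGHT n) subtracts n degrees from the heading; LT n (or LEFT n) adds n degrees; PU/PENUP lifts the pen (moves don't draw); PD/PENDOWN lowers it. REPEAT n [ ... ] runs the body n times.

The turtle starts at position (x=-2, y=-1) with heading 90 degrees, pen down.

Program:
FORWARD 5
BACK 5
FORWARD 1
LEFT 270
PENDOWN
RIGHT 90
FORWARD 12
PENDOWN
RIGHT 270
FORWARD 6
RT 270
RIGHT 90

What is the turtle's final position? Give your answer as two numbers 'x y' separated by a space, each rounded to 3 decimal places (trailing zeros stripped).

Executing turtle program step by step:
Start: pos=(-2,-1), heading=90, pen down
FD 5: (-2,-1) -> (-2,4) [heading=90, draw]
BK 5: (-2,4) -> (-2,-1) [heading=90, draw]
FD 1: (-2,-1) -> (-2,0) [heading=90, draw]
LT 270: heading 90 -> 0
PD: pen down
RT 90: heading 0 -> 270
FD 12: (-2,0) -> (-2,-12) [heading=270, draw]
PD: pen down
RT 270: heading 270 -> 0
FD 6: (-2,-12) -> (4,-12) [heading=0, draw]
RT 270: heading 0 -> 90
RT 90: heading 90 -> 0
Final: pos=(4,-12), heading=0, 5 segment(s) drawn

Answer: 4 -12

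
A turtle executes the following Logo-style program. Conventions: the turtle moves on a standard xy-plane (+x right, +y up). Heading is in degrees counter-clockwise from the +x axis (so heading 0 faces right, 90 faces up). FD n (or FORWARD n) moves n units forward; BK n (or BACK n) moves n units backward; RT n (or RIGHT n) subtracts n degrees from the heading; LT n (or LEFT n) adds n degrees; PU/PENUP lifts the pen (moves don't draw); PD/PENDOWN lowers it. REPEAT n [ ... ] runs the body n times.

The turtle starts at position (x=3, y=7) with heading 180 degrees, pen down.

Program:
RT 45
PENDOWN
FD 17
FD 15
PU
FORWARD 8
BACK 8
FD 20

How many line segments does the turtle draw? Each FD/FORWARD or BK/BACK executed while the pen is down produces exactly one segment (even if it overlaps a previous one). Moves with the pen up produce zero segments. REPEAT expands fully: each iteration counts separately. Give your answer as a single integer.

Executing turtle program step by step:
Start: pos=(3,7), heading=180, pen down
RT 45: heading 180 -> 135
PD: pen down
FD 17: (3,7) -> (-9.021,19.021) [heading=135, draw]
FD 15: (-9.021,19.021) -> (-19.627,29.627) [heading=135, draw]
PU: pen up
FD 8: (-19.627,29.627) -> (-25.284,35.284) [heading=135, move]
BK 8: (-25.284,35.284) -> (-19.627,29.627) [heading=135, move]
FD 20: (-19.627,29.627) -> (-33.77,43.77) [heading=135, move]
Final: pos=(-33.77,43.77), heading=135, 2 segment(s) drawn
Segments drawn: 2

Answer: 2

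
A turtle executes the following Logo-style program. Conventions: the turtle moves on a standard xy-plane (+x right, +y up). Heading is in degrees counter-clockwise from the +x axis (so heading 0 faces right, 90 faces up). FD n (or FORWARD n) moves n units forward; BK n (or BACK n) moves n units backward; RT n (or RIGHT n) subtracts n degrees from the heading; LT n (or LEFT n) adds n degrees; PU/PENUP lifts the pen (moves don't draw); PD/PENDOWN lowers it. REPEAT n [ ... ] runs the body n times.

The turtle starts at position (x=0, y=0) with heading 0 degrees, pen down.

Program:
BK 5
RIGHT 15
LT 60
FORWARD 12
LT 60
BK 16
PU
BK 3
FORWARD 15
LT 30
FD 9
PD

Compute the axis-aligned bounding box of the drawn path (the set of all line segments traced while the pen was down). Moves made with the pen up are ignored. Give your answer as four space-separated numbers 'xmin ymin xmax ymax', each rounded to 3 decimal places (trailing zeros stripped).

Executing turtle program step by step:
Start: pos=(0,0), heading=0, pen down
BK 5: (0,0) -> (-5,0) [heading=0, draw]
RT 15: heading 0 -> 345
LT 60: heading 345 -> 45
FD 12: (-5,0) -> (3.485,8.485) [heading=45, draw]
LT 60: heading 45 -> 105
BK 16: (3.485,8.485) -> (7.626,-6.97) [heading=105, draw]
PU: pen up
BK 3: (7.626,-6.97) -> (8.403,-9.867) [heading=105, move]
FD 15: (8.403,-9.867) -> (4.521,4.622) [heading=105, move]
LT 30: heading 105 -> 135
FD 9: (4.521,4.622) -> (-1.843,10.986) [heading=135, move]
PD: pen down
Final: pos=(-1.843,10.986), heading=135, 3 segment(s) drawn

Segment endpoints: x in {-5, 0, 3.485, 7.626}, y in {-6.97, 0, 8.485}
xmin=-5, ymin=-6.97, xmax=7.626, ymax=8.485

Answer: -5 -6.97 7.626 8.485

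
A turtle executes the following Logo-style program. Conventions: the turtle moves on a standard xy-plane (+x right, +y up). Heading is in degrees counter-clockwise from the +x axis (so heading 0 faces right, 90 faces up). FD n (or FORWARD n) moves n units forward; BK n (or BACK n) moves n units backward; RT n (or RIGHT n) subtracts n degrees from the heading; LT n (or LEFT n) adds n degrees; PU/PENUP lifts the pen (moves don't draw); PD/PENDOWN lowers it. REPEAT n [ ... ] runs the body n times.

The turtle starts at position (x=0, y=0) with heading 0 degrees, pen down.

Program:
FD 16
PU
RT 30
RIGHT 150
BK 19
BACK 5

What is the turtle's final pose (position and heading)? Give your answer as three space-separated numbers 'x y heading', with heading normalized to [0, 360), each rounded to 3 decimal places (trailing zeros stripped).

Executing turtle program step by step:
Start: pos=(0,0), heading=0, pen down
FD 16: (0,0) -> (16,0) [heading=0, draw]
PU: pen up
RT 30: heading 0 -> 330
RT 150: heading 330 -> 180
BK 19: (16,0) -> (35,0) [heading=180, move]
BK 5: (35,0) -> (40,0) [heading=180, move]
Final: pos=(40,0), heading=180, 1 segment(s) drawn

Answer: 40 0 180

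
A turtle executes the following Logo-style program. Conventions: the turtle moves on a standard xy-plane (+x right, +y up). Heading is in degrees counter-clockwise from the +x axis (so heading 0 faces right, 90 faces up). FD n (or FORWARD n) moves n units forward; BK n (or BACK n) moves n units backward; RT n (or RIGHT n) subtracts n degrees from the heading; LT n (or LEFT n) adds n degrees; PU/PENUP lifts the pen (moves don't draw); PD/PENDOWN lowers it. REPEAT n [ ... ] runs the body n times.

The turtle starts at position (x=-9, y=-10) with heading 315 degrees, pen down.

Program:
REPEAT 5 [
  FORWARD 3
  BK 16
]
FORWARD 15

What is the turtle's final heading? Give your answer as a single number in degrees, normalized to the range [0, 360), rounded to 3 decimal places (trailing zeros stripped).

Answer: 315

Derivation:
Executing turtle program step by step:
Start: pos=(-9,-10), heading=315, pen down
REPEAT 5 [
  -- iteration 1/5 --
  FD 3: (-9,-10) -> (-6.879,-12.121) [heading=315, draw]
  BK 16: (-6.879,-12.121) -> (-18.192,-0.808) [heading=315, draw]
  -- iteration 2/5 --
  FD 3: (-18.192,-0.808) -> (-16.071,-2.929) [heading=315, draw]
  BK 16: (-16.071,-2.929) -> (-27.385,8.385) [heading=315, draw]
  -- iteration 3/5 --
  FD 3: (-27.385,8.385) -> (-25.263,6.263) [heading=315, draw]
  BK 16: (-25.263,6.263) -> (-36.577,17.577) [heading=315, draw]
  -- iteration 4/5 --
  FD 3: (-36.577,17.577) -> (-34.456,15.456) [heading=315, draw]
  BK 16: (-34.456,15.456) -> (-45.77,26.77) [heading=315, draw]
  -- iteration 5/5 --
  FD 3: (-45.77,26.77) -> (-43.648,24.648) [heading=315, draw]
  BK 16: (-43.648,24.648) -> (-54.962,35.962) [heading=315, draw]
]
FD 15: (-54.962,35.962) -> (-44.355,25.355) [heading=315, draw]
Final: pos=(-44.355,25.355), heading=315, 11 segment(s) drawn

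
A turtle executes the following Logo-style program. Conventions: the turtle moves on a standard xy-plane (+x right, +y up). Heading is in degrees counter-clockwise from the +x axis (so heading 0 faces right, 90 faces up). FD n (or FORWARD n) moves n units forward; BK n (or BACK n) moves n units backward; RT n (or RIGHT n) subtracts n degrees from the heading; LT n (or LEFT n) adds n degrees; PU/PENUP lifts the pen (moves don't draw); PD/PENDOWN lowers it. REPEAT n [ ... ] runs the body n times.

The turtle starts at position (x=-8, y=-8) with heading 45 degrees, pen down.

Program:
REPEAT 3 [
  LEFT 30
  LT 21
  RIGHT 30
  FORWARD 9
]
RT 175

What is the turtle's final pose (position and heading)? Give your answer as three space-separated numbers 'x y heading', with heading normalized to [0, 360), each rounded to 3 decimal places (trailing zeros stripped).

Answer: -6.649 17.769 293

Derivation:
Executing turtle program step by step:
Start: pos=(-8,-8), heading=45, pen down
REPEAT 3 [
  -- iteration 1/3 --
  LT 30: heading 45 -> 75
  LT 21: heading 75 -> 96
  RT 30: heading 96 -> 66
  FD 9: (-8,-8) -> (-4.339,0.222) [heading=66, draw]
  -- iteration 2/3 --
  LT 30: heading 66 -> 96
  LT 21: heading 96 -> 117
  RT 30: heading 117 -> 87
  FD 9: (-4.339,0.222) -> (-3.868,9.21) [heading=87, draw]
  -- iteration 3/3 --
  LT 30: heading 87 -> 117
  LT 21: heading 117 -> 138
  RT 30: heading 138 -> 108
  FD 9: (-3.868,9.21) -> (-6.649,17.769) [heading=108, draw]
]
RT 175: heading 108 -> 293
Final: pos=(-6.649,17.769), heading=293, 3 segment(s) drawn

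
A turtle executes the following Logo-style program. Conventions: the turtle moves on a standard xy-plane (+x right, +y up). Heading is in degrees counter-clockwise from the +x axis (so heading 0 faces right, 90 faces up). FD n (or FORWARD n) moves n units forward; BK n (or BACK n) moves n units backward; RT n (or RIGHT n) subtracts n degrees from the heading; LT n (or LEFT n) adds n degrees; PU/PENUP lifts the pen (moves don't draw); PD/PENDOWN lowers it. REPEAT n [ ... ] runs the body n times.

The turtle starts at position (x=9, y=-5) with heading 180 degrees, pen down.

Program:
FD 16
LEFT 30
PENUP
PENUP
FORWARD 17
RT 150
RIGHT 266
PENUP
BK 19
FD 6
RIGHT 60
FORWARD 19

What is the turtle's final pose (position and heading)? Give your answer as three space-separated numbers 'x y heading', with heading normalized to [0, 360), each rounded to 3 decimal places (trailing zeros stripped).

Answer: -11.363 -0.245 94

Derivation:
Executing turtle program step by step:
Start: pos=(9,-5), heading=180, pen down
FD 16: (9,-5) -> (-7,-5) [heading=180, draw]
LT 30: heading 180 -> 210
PU: pen up
PU: pen up
FD 17: (-7,-5) -> (-21.722,-13.5) [heading=210, move]
RT 150: heading 210 -> 60
RT 266: heading 60 -> 154
PU: pen up
BK 19: (-21.722,-13.5) -> (-4.645,-21.829) [heading=154, move]
FD 6: (-4.645,-21.829) -> (-10.038,-19.199) [heading=154, move]
RT 60: heading 154 -> 94
FD 19: (-10.038,-19.199) -> (-11.363,-0.245) [heading=94, move]
Final: pos=(-11.363,-0.245), heading=94, 1 segment(s) drawn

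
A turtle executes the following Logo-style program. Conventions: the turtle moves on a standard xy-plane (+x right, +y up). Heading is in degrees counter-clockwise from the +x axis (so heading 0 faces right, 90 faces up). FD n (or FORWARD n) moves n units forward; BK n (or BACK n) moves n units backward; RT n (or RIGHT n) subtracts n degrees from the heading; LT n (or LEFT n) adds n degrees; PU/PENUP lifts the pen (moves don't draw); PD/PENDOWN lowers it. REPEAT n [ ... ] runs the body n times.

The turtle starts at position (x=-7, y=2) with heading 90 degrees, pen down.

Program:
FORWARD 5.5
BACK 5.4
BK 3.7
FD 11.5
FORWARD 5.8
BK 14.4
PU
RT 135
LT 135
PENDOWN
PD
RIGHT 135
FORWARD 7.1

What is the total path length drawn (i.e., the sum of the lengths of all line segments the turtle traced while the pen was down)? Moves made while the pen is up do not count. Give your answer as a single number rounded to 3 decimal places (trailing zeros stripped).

Answer: 53.4

Derivation:
Executing turtle program step by step:
Start: pos=(-7,2), heading=90, pen down
FD 5.5: (-7,2) -> (-7,7.5) [heading=90, draw]
BK 5.4: (-7,7.5) -> (-7,2.1) [heading=90, draw]
BK 3.7: (-7,2.1) -> (-7,-1.6) [heading=90, draw]
FD 11.5: (-7,-1.6) -> (-7,9.9) [heading=90, draw]
FD 5.8: (-7,9.9) -> (-7,15.7) [heading=90, draw]
BK 14.4: (-7,15.7) -> (-7,1.3) [heading=90, draw]
PU: pen up
RT 135: heading 90 -> 315
LT 135: heading 315 -> 90
PD: pen down
PD: pen down
RT 135: heading 90 -> 315
FD 7.1: (-7,1.3) -> (-1.98,-3.72) [heading=315, draw]
Final: pos=(-1.98,-3.72), heading=315, 7 segment(s) drawn

Segment lengths:
  seg 1: (-7,2) -> (-7,7.5), length = 5.5
  seg 2: (-7,7.5) -> (-7,2.1), length = 5.4
  seg 3: (-7,2.1) -> (-7,-1.6), length = 3.7
  seg 4: (-7,-1.6) -> (-7,9.9), length = 11.5
  seg 5: (-7,9.9) -> (-7,15.7), length = 5.8
  seg 6: (-7,15.7) -> (-7,1.3), length = 14.4
  seg 7: (-7,1.3) -> (-1.98,-3.72), length = 7.1
Total = 53.4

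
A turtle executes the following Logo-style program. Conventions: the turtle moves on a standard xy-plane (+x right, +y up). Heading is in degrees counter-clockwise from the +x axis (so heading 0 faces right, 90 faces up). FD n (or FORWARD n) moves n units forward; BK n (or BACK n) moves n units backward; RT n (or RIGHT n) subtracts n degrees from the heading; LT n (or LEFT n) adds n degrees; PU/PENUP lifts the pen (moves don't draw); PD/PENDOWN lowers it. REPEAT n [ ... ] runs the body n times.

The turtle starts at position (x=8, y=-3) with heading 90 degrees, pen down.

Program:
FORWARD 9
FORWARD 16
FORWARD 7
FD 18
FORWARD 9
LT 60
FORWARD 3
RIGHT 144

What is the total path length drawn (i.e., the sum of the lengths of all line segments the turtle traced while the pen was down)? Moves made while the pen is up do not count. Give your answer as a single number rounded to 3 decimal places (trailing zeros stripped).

Answer: 62

Derivation:
Executing turtle program step by step:
Start: pos=(8,-3), heading=90, pen down
FD 9: (8,-3) -> (8,6) [heading=90, draw]
FD 16: (8,6) -> (8,22) [heading=90, draw]
FD 7: (8,22) -> (8,29) [heading=90, draw]
FD 18: (8,29) -> (8,47) [heading=90, draw]
FD 9: (8,47) -> (8,56) [heading=90, draw]
LT 60: heading 90 -> 150
FD 3: (8,56) -> (5.402,57.5) [heading=150, draw]
RT 144: heading 150 -> 6
Final: pos=(5.402,57.5), heading=6, 6 segment(s) drawn

Segment lengths:
  seg 1: (8,-3) -> (8,6), length = 9
  seg 2: (8,6) -> (8,22), length = 16
  seg 3: (8,22) -> (8,29), length = 7
  seg 4: (8,29) -> (8,47), length = 18
  seg 5: (8,47) -> (8,56), length = 9
  seg 6: (8,56) -> (5.402,57.5), length = 3
Total = 62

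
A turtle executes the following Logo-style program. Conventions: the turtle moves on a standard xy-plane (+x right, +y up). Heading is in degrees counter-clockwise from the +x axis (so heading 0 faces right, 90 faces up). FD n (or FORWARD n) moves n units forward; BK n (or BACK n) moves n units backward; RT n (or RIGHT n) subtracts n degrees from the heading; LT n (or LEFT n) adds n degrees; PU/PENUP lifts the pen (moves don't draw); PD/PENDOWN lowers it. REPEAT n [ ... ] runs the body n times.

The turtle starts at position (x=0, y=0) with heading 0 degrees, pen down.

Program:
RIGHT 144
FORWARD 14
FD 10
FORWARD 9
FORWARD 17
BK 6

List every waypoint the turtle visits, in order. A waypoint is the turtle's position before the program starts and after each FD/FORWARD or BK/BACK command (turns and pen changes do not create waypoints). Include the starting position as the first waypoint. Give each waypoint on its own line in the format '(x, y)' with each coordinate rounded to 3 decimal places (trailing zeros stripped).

Answer: (0, 0)
(-11.326, -8.229)
(-19.416, -14.107)
(-26.698, -19.397)
(-40.451, -29.389)
(-35.597, -25.863)

Derivation:
Executing turtle program step by step:
Start: pos=(0,0), heading=0, pen down
RT 144: heading 0 -> 216
FD 14: (0,0) -> (-11.326,-8.229) [heading=216, draw]
FD 10: (-11.326,-8.229) -> (-19.416,-14.107) [heading=216, draw]
FD 9: (-19.416,-14.107) -> (-26.698,-19.397) [heading=216, draw]
FD 17: (-26.698,-19.397) -> (-40.451,-29.389) [heading=216, draw]
BK 6: (-40.451,-29.389) -> (-35.597,-25.863) [heading=216, draw]
Final: pos=(-35.597,-25.863), heading=216, 5 segment(s) drawn
Waypoints (6 total):
(0, 0)
(-11.326, -8.229)
(-19.416, -14.107)
(-26.698, -19.397)
(-40.451, -29.389)
(-35.597, -25.863)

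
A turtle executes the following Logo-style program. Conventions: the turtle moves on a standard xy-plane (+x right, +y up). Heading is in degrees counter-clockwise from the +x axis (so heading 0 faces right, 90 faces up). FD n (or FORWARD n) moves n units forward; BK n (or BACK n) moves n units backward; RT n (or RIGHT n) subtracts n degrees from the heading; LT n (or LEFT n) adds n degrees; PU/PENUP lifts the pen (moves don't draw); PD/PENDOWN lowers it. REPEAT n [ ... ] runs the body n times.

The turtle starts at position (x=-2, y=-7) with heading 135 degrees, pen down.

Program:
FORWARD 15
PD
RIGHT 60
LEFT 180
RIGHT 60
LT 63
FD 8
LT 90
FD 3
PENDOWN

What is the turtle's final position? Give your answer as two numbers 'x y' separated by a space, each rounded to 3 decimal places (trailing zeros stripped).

Answer: -11.335 -4.842

Derivation:
Executing turtle program step by step:
Start: pos=(-2,-7), heading=135, pen down
FD 15: (-2,-7) -> (-12.607,3.607) [heading=135, draw]
PD: pen down
RT 60: heading 135 -> 75
LT 180: heading 75 -> 255
RT 60: heading 255 -> 195
LT 63: heading 195 -> 258
FD 8: (-12.607,3.607) -> (-14.27,-4.219) [heading=258, draw]
LT 90: heading 258 -> 348
FD 3: (-14.27,-4.219) -> (-11.335,-4.842) [heading=348, draw]
PD: pen down
Final: pos=(-11.335,-4.842), heading=348, 3 segment(s) drawn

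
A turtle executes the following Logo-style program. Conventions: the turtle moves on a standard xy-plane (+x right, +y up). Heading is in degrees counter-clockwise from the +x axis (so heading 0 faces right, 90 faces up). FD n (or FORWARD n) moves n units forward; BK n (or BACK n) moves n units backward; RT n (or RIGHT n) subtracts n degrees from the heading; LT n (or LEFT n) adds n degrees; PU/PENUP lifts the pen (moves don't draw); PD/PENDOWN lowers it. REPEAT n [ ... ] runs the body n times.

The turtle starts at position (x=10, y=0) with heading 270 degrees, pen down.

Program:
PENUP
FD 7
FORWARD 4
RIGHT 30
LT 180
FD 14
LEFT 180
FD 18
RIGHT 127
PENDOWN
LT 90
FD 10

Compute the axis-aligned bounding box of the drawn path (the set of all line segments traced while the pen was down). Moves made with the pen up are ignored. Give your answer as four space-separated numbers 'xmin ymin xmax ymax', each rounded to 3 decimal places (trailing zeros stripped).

Answer: -1.205 -18.371 8 -14.464

Derivation:
Executing turtle program step by step:
Start: pos=(10,0), heading=270, pen down
PU: pen up
FD 7: (10,0) -> (10,-7) [heading=270, move]
FD 4: (10,-7) -> (10,-11) [heading=270, move]
RT 30: heading 270 -> 240
LT 180: heading 240 -> 60
FD 14: (10,-11) -> (17,1.124) [heading=60, move]
LT 180: heading 60 -> 240
FD 18: (17,1.124) -> (8,-14.464) [heading=240, move]
RT 127: heading 240 -> 113
PD: pen down
LT 90: heading 113 -> 203
FD 10: (8,-14.464) -> (-1.205,-18.371) [heading=203, draw]
Final: pos=(-1.205,-18.371), heading=203, 1 segment(s) drawn

Segment endpoints: x in {-1.205, 8}, y in {-18.371, -14.464}
xmin=-1.205, ymin=-18.371, xmax=8, ymax=-14.464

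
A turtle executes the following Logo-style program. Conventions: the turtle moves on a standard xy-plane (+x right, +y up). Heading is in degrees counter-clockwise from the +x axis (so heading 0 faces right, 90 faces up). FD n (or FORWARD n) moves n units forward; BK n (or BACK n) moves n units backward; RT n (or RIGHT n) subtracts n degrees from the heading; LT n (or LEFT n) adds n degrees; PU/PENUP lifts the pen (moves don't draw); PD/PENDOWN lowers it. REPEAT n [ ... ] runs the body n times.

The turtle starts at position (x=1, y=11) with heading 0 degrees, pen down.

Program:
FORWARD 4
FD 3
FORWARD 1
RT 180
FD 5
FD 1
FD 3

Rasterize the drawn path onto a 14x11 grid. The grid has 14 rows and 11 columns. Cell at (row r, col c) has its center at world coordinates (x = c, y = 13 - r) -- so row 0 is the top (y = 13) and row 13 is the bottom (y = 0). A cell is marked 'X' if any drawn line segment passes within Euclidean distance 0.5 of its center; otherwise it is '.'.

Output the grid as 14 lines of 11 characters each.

Answer: ...........
...........
XXXXXXXXXX.
...........
...........
...........
...........
...........
...........
...........
...........
...........
...........
...........

Derivation:
Segment 0: (1,11) -> (5,11)
Segment 1: (5,11) -> (8,11)
Segment 2: (8,11) -> (9,11)
Segment 3: (9,11) -> (4,11)
Segment 4: (4,11) -> (3,11)
Segment 5: (3,11) -> (0,11)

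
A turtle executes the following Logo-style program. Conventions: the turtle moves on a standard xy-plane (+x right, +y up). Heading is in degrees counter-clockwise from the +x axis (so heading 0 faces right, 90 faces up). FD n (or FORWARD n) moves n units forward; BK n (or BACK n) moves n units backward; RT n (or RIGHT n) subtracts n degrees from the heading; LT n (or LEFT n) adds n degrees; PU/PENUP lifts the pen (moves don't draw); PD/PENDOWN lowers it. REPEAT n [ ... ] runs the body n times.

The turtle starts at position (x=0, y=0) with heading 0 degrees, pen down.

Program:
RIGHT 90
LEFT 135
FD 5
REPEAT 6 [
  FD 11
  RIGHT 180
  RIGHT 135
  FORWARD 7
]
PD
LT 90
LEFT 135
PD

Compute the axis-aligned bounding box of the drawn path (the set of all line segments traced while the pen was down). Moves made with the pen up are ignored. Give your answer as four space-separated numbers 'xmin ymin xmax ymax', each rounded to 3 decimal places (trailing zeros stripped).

Answer: -32.142 0 11.314 42.042

Derivation:
Executing turtle program step by step:
Start: pos=(0,0), heading=0, pen down
RT 90: heading 0 -> 270
LT 135: heading 270 -> 45
FD 5: (0,0) -> (3.536,3.536) [heading=45, draw]
REPEAT 6 [
  -- iteration 1/6 --
  FD 11: (3.536,3.536) -> (11.314,11.314) [heading=45, draw]
  RT 180: heading 45 -> 225
  RT 135: heading 225 -> 90
  FD 7: (11.314,11.314) -> (11.314,18.314) [heading=90, draw]
  -- iteration 2/6 --
  FD 11: (11.314,18.314) -> (11.314,29.314) [heading=90, draw]
  RT 180: heading 90 -> 270
  RT 135: heading 270 -> 135
  FD 7: (11.314,29.314) -> (6.364,34.263) [heading=135, draw]
  -- iteration 3/6 --
  FD 11: (6.364,34.263) -> (-1.414,42.042) [heading=135, draw]
  RT 180: heading 135 -> 315
  RT 135: heading 315 -> 180
  FD 7: (-1.414,42.042) -> (-8.414,42.042) [heading=180, draw]
  -- iteration 4/6 --
  FD 11: (-8.414,42.042) -> (-19.414,42.042) [heading=180, draw]
  RT 180: heading 180 -> 0
  RT 135: heading 0 -> 225
  FD 7: (-19.414,42.042) -> (-24.364,37.092) [heading=225, draw]
  -- iteration 5/6 --
  FD 11: (-24.364,37.092) -> (-32.142,29.314) [heading=225, draw]
  RT 180: heading 225 -> 45
  RT 135: heading 45 -> 270
  FD 7: (-32.142,29.314) -> (-32.142,22.314) [heading=270, draw]
  -- iteration 6/6 --
  FD 11: (-32.142,22.314) -> (-32.142,11.314) [heading=270, draw]
  RT 180: heading 270 -> 90
  RT 135: heading 90 -> 315
  FD 7: (-32.142,11.314) -> (-27.192,6.364) [heading=315, draw]
]
PD: pen down
LT 90: heading 315 -> 45
LT 135: heading 45 -> 180
PD: pen down
Final: pos=(-27.192,6.364), heading=180, 13 segment(s) drawn

Segment endpoints: x in {-32.142, -32.142, -32.142, -27.192, -24.364, -19.414, -8.414, -1.414, 0, 3.536, 6.364, 11.314, 11.314, 11.314}, y in {0, 3.536, 6.364, 11.314, 11.314, 18.314, 22.314, 29.314, 29.314, 34.263, 37.092, 42.042, 42.042, 42.042}
xmin=-32.142, ymin=0, xmax=11.314, ymax=42.042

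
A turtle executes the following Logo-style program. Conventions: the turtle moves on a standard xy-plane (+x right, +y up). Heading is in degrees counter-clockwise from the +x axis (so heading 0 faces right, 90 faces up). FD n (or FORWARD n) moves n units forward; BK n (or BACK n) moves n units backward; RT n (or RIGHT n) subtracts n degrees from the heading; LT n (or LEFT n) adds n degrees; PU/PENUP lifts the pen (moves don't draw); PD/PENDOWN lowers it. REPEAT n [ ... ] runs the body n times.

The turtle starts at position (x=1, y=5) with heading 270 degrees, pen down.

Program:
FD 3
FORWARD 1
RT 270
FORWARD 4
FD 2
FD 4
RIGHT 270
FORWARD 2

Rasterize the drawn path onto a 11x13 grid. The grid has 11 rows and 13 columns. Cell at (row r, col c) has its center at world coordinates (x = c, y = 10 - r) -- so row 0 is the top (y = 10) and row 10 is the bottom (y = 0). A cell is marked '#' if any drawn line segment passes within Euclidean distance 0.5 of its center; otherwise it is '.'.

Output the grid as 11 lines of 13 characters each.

Segment 0: (1,5) -> (1,2)
Segment 1: (1,2) -> (1,1)
Segment 2: (1,1) -> (5,1)
Segment 3: (5,1) -> (7,1)
Segment 4: (7,1) -> (11,1)
Segment 5: (11,1) -> (11,3)

Answer: .............
.............
.............
.............
.............
.#...........
.#...........
.#.........#.
.#.........#.
.###########.
.............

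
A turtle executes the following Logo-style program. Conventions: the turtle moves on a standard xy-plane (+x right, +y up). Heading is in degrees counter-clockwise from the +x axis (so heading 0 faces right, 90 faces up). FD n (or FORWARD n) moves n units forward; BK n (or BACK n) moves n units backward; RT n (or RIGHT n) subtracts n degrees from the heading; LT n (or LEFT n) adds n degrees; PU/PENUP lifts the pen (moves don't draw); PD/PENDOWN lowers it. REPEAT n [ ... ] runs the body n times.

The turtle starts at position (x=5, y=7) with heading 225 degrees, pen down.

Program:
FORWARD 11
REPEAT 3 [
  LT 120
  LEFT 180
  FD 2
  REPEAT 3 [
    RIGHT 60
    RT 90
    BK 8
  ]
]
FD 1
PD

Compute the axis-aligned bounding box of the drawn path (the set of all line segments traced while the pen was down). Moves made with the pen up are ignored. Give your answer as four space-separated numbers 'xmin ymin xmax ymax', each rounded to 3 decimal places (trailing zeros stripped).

Answer: -12.437 -7.369 5 7

Derivation:
Executing turtle program step by step:
Start: pos=(5,7), heading=225, pen down
FD 11: (5,7) -> (-2.778,-0.778) [heading=225, draw]
REPEAT 3 [
  -- iteration 1/3 --
  LT 120: heading 225 -> 345
  LT 180: heading 345 -> 165
  FD 2: (-2.778,-0.778) -> (-4.71,-0.261) [heading=165, draw]
  REPEAT 3 [
    -- iteration 1/3 --
    RT 60: heading 165 -> 105
    RT 90: heading 105 -> 15
    BK 8: (-4.71,-0.261) -> (-12.437,-2.331) [heading=15, draw]
    -- iteration 2/3 --
    RT 60: heading 15 -> 315
    RT 90: heading 315 -> 225
    BK 8: (-12.437,-2.331) -> (-6.781,3.326) [heading=225, draw]
    -- iteration 3/3 --
    RT 60: heading 225 -> 165
    RT 90: heading 165 -> 75
    BK 8: (-6.781,3.326) -> (-8.851,-4.402) [heading=75, draw]
  ]
  -- iteration 2/3 --
  LT 120: heading 75 -> 195
  LT 180: heading 195 -> 15
  FD 2: (-8.851,-4.402) -> (-6.919,-3.884) [heading=15, draw]
  REPEAT 3 [
    -- iteration 1/3 --
    RT 60: heading 15 -> 315
    RT 90: heading 315 -> 225
    BK 8: (-6.919,-3.884) -> (-1.262,1.773) [heading=225, draw]
    -- iteration 2/3 --
    RT 60: heading 225 -> 165
    RT 90: heading 165 -> 75
    BK 8: (-1.262,1.773) -> (-3.333,-5.955) [heading=75, draw]
    -- iteration 3/3 --
    RT 60: heading 75 -> 15
    RT 90: heading 15 -> 285
    BK 8: (-3.333,-5.955) -> (-5.404,1.773) [heading=285, draw]
  ]
  -- iteration 3/3 --
  LT 120: heading 285 -> 45
  LT 180: heading 45 -> 225
  FD 2: (-5.404,1.773) -> (-6.818,0.359) [heading=225, draw]
  REPEAT 3 [
    -- iteration 1/3 --
    RT 60: heading 225 -> 165
    RT 90: heading 165 -> 75
    BK 8: (-6.818,0.359) -> (-8.888,-7.369) [heading=75, draw]
    -- iteration 2/3 --
    RT 60: heading 75 -> 15
    RT 90: heading 15 -> 285
    BK 8: (-8.888,-7.369) -> (-10.959,0.359) [heading=285, draw]
    -- iteration 3/3 --
    RT 60: heading 285 -> 225
    RT 90: heading 225 -> 135
    BK 8: (-10.959,0.359) -> (-5.302,-5.298) [heading=135, draw]
  ]
]
FD 1: (-5.302,-5.298) -> (-6.009,-4.591) [heading=135, draw]
PD: pen down
Final: pos=(-6.009,-4.591), heading=135, 14 segment(s) drawn

Segment endpoints: x in {-12.437, -10.959, -8.888, -8.851, -6.919, -6.818, -6.781, -6.009, -5.404, -5.302, -4.71, -3.333, -2.778, -1.262, 5}, y in {-7.369, -5.955, -5.298, -4.591, -4.402, -3.884, -2.331, -0.778, -0.261, 0.359, 1.773, 3.326, 7}
xmin=-12.437, ymin=-7.369, xmax=5, ymax=7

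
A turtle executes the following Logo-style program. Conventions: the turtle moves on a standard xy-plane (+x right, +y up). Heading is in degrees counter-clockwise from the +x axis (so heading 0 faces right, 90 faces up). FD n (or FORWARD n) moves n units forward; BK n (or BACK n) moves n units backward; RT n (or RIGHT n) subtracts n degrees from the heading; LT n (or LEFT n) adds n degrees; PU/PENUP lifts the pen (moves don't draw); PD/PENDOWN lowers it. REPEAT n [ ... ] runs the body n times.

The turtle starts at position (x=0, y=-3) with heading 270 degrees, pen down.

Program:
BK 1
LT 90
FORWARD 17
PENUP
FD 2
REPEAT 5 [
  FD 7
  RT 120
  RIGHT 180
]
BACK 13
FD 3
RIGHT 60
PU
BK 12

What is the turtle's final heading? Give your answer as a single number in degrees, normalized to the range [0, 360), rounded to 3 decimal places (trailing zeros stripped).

Executing turtle program step by step:
Start: pos=(0,-3), heading=270, pen down
BK 1: (0,-3) -> (0,-2) [heading=270, draw]
LT 90: heading 270 -> 0
FD 17: (0,-2) -> (17,-2) [heading=0, draw]
PU: pen up
FD 2: (17,-2) -> (19,-2) [heading=0, move]
REPEAT 5 [
  -- iteration 1/5 --
  FD 7: (19,-2) -> (26,-2) [heading=0, move]
  RT 120: heading 0 -> 240
  RT 180: heading 240 -> 60
  -- iteration 2/5 --
  FD 7: (26,-2) -> (29.5,4.062) [heading=60, move]
  RT 120: heading 60 -> 300
  RT 180: heading 300 -> 120
  -- iteration 3/5 --
  FD 7: (29.5,4.062) -> (26,10.124) [heading=120, move]
  RT 120: heading 120 -> 0
  RT 180: heading 0 -> 180
  -- iteration 4/5 --
  FD 7: (26,10.124) -> (19,10.124) [heading=180, move]
  RT 120: heading 180 -> 60
  RT 180: heading 60 -> 240
  -- iteration 5/5 --
  FD 7: (19,10.124) -> (15.5,4.062) [heading=240, move]
  RT 120: heading 240 -> 120
  RT 180: heading 120 -> 300
]
BK 13: (15.5,4.062) -> (9,15.321) [heading=300, move]
FD 3: (9,15.321) -> (10.5,12.722) [heading=300, move]
RT 60: heading 300 -> 240
PU: pen up
BK 12: (10.5,12.722) -> (16.5,23.115) [heading=240, move]
Final: pos=(16.5,23.115), heading=240, 2 segment(s) drawn

Answer: 240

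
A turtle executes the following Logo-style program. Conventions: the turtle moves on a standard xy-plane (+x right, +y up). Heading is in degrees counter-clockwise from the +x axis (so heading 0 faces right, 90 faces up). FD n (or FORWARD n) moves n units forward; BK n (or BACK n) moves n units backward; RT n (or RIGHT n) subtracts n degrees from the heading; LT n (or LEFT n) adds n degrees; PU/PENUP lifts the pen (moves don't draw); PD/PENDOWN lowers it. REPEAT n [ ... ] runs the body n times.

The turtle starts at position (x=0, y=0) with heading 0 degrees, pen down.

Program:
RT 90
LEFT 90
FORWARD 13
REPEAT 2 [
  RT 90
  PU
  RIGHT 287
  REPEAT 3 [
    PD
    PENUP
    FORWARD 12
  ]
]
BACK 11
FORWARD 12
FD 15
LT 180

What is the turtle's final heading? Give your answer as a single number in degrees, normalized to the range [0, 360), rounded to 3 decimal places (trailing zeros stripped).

Executing turtle program step by step:
Start: pos=(0,0), heading=0, pen down
RT 90: heading 0 -> 270
LT 90: heading 270 -> 0
FD 13: (0,0) -> (13,0) [heading=0, draw]
REPEAT 2 [
  -- iteration 1/2 --
  RT 90: heading 0 -> 270
  PU: pen up
  RT 287: heading 270 -> 343
  REPEAT 3 [
    -- iteration 1/3 --
    PD: pen down
    PU: pen up
    FD 12: (13,0) -> (24.476,-3.508) [heading=343, move]
    -- iteration 2/3 --
    PD: pen down
    PU: pen up
    FD 12: (24.476,-3.508) -> (35.951,-7.017) [heading=343, move]
    -- iteration 3/3 --
    PD: pen down
    PU: pen up
    FD 12: (35.951,-7.017) -> (47.427,-10.525) [heading=343, move]
  ]
  -- iteration 2/2 --
  RT 90: heading 343 -> 253
  PU: pen up
  RT 287: heading 253 -> 326
  REPEAT 3 [
    -- iteration 1/3 --
    PD: pen down
    PU: pen up
    FD 12: (47.427,-10.525) -> (57.375,-17.236) [heading=326, move]
    -- iteration 2/3 --
    PD: pen down
    PU: pen up
    FD 12: (57.375,-17.236) -> (67.324,-23.946) [heading=326, move]
    -- iteration 3/3 --
    PD: pen down
    PU: pen up
    FD 12: (67.324,-23.946) -> (77.272,-30.656) [heading=326, move]
  ]
]
BK 11: (77.272,-30.656) -> (68.153,-24.505) [heading=326, move]
FD 12: (68.153,-24.505) -> (78.101,-31.216) [heading=326, move]
FD 15: (78.101,-31.216) -> (90.537,-39.603) [heading=326, move]
LT 180: heading 326 -> 146
Final: pos=(90.537,-39.603), heading=146, 1 segment(s) drawn

Answer: 146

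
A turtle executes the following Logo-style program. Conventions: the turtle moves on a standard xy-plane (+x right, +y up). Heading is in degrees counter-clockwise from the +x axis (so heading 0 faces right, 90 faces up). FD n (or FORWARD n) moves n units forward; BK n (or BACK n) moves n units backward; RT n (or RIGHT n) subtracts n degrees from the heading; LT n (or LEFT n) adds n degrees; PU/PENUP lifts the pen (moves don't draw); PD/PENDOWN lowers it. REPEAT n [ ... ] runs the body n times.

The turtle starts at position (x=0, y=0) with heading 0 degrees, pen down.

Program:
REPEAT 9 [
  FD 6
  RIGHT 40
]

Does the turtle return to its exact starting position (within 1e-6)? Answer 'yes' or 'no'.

Answer: yes

Derivation:
Executing turtle program step by step:
Start: pos=(0,0), heading=0, pen down
REPEAT 9 [
  -- iteration 1/9 --
  FD 6: (0,0) -> (6,0) [heading=0, draw]
  RT 40: heading 0 -> 320
  -- iteration 2/9 --
  FD 6: (6,0) -> (10.596,-3.857) [heading=320, draw]
  RT 40: heading 320 -> 280
  -- iteration 3/9 --
  FD 6: (10.596,-3.857) -> (11.638,-9.766) [heading=280, draw]
  RT 40: heading 280 -> 240
  -- iteration 4/9 --
  FD 6: (11.638,-9.766) -> (8.638,-14.962) [heading=240, draw]
  RT 40: heading 240 -> 200
  -- iteration 5/9 --
  FD 6: (8.638,-14.962) -> (3,-17.014) [heading=200, draw]
  RT 40: heading 200 -> 160
  -- iteration 6/9 --
  FD 6: (3,-17.014) -> (-2.638,-14.962) [heading=160, draw]
  RT 40: heading 160 -> 120
  -- iteration 7/9 --
  FD 6: (-2.638,-14.962) -> (-5.638,-9.766) [heading=120, draw]
  RT 40: heading 120 -> 80
  -- iteration 8/9 --
  FD 6: (-5.638,-9.766) -> (-4.596,-3.857) [heading=80, draw]
  RT 40: heading 80 -> 40
  -- iteration 9/9 --
  FD 6: (-4.596,-3.857) -> (0,0) [heading=40, draw]
  RT 40: heading 40 -> 0
]
Final: pos=(0,0), heading=0, 9 segment(s) drawn

Start position: (0, 0)
Final position: (0, 0)
Distance = 0; < 1e-6 -> CLOSED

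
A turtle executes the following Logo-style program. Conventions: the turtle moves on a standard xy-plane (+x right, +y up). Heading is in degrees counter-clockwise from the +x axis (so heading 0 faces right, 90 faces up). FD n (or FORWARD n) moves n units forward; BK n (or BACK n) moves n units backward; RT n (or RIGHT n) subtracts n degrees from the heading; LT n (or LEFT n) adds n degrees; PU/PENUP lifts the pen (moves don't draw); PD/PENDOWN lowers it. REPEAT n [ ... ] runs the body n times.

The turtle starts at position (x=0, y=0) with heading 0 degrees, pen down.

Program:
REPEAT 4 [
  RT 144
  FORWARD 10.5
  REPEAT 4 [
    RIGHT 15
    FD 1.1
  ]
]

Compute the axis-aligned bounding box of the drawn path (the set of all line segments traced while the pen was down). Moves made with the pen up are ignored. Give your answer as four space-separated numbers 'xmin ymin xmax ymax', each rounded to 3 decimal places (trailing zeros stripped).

Executing turtle program step by step:
Start: pos=(0,0), heading=0, pen down
REPEAT 4 [
  -- iteration 1/4 --
  RT 144: heading 0 -> 216
  FD 10.5: (0,0) -> (-8.495,-6.172) [heading=216, draw]
  REPEAT 4 [
    -- iteration 1/4 --
    RT 15: heading 216 -> 201
    FD 1.1: (-8.495,-6.172) -> (-9.522,-6.566) [heading=201, draw]
    -- iteration 2/4 --
    RT 15: heading 201 -> 186
    FD 1.1: (-9.522,-6.566) -> (-10.616,-6.681) [heading=186, draw]
    -- iteration 3/4 --
    RT 15: heading 186 -> 171
    FD 1.1: (-10.616,-6.681) -> (-11.702,-6.509) [heading=171, draw]
    -- iteration 4/4 --
    RT 15: heading 171 -> 156
    FD 1.1: (-11.702,-6.509) -> (-12.707,-6.061) [heading=156, draw]
  ]
  -- iteration 2/4 --
  RT 144: heading 156 -> 12
  FD 10.5: (-12.707,-6.061) -> (-2.436,-3.878) [heading=12, draw]
  REPEAT 4 [
    -- iteration 1/4 --
    RT 15: heading 12 -> 357
    FD 1.1: (-2.436,-3.878) -> (-1.338,-3.936) [heading=357, draw]
    -- iteration 2/4 --
    RT 15: heading 357 -> 342
    FD 1.1: (-1.338,-3.936) -> (-0.292,-4.276) [heading=342, draw]
    -- iteration 3/4 --
    RT 15: heading 342 -> 327
    FD 1.1: (-0.292,-4.276) -> (0.631,-4.875) [heading=327, draw]
    -- iteration 4/4 --
    RT 15: heading 327 -> 312
    FD 1.1: (0.631,-4.875) -> (1.367,-5.692) [heading=312, draw]
  ]
  -- iteration 3/4 --
  RT 144: heading 312 -> 168
  FD 10.5: (1.367,-5.692) -> (-8.904,-3.509) [heading=168, draw]
  REPEAT 4 [
    -- iteration 1/4 --
    RT 15: heading 168 -> 153
    FD 1.1: (-8.904,-3.509) -> (-9.884,-3.01) [heading=153, draw]
    -- iteration 2/4 --
    RT 15: heading 153 -> 138
    FD 1.1: (-9.884,-3.01) -> (-10.701,-2.274) [heading=138, draw]
    -- iteration 3/4 --
    RT 15: heading 138 -> 123
    FD 1.1: (-10.701,-2.274) -> (-11.3,-1.351) [heading=123, draw]
    -- iteration 4/4 --
    RT 15: heading 123 -> 108
    FD 1.1: (-11.3,-1.351) -> (-11.64,-0.305) [heading=108, draw]
  ]
  -- iteration 4/4 --
  RT 144: heading 108 -> 324
  FD 10.5: (-11.64,-0.305) -> (-3.146,-6.477) [heading=324, draw]
  REPEAT 4 [
    -- iteration 1/4 --
    RT 15: heading 324 -> 309
    FD 1.1: (-3.146,-6.477) -> (-2.453,-7.332) [heading=309, draw]
    -- iteration 2/4 --
    RT 15: heading 309 -> 294
    FD 1.1: (-2.453,-7.332) -> (-2.006,-8.337) [heading=294, draw]
    -- iteration 3/4 --
    RT 15: heading 294 -> 279
    FD 1.1: (-2.006,-8.337) -> (-1.834,-9.423) [heading=279, draw]
    -- iteration 4/4 --
    RT 15: heading 279 -> 264
    FD 1.1: (-1.834,-9.423) -> (-1.949,-10.517) [heading=264, draw]
  ]
]
Final: pos=(-1.949,-10.517), heading=264, 20 segment(s) drawn

Segment endpoints: x in {-12.707, -11.702, -11.64, -11.3, -10.701, -10.616, -9.884, -9.522, -8.904, -8.495, -3.146, -2.453, -2.436, -2.006, -1.949, -1.834, -1.338, -0.292, 0, 0.631, 1.367}, y in {-10.517, -9.423, -8.337, -7.332, -6.681, -6.566, -6.509, -6.477, -6.172, -6.061, -5.692, -4.875, -4.276, -3.936, -3.878, -3.509, -3.01, -2.274, -1.351, -0.305, 0}
xmin=-12.707, ymin=-10.517, xmax=1.367, ymax=0

Answer: -12.707 -10.517 1.367 0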